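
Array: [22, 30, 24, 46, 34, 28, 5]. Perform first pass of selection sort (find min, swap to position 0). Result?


After one pass: [5, 30, 24, 46, 34, 28, 22]


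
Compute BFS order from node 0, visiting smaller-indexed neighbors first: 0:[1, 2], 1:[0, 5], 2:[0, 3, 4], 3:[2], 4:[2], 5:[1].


BFS queue: start with [0]
Visit order: [0, 1, 2, 5, 3, 4]


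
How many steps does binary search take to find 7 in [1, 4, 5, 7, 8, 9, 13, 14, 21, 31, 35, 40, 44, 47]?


Search for 7:
[0,13] mid=6 arr[6]=13
[0,5] mid=2 arr[2]=5
[3,5] mid=4 arr[4]=8
[3,3] mid=3 arr[3]=7
Total: 4 comparisons


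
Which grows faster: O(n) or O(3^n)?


linear grows slower than exponential (base 3)
O(n) is asymptotically smaller; O(3^n) grows faster


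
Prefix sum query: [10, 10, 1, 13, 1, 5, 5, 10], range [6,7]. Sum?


Prefix sums: [0, 10, 20, 21, 34, 35, 40, 45, 55]
Sum[6..7] = prefix[8] - prefix[6] = 55 - 40 = 15


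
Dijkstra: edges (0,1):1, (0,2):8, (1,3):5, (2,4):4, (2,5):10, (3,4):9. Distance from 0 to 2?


Dijkstra from 0:
Distances: {0: 0, 1: 1, 2: 8, 3: 6, 4: 12, 5: 18}
Shortest distance to 2 = 8, path = [0, 2]


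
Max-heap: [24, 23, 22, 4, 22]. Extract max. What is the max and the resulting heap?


Max = 24
Replace root with last, heapify down
Resulting heap: [23, 22, 22, 4]


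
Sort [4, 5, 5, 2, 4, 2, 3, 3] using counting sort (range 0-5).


Count array: [0, 0, 2, 2, 2, 2]
Reconstruct: [2, 2, 3, 3, 4, 4, 5, 5]


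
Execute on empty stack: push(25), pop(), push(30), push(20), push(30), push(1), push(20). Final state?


push(25) -> [25]
pop() returns 25 -> []
push(30) -> [30]
push(20) -> [30, 20]
push(30) -> [30, 20, 30]
push(1) -> [30, 20, 30, 1]
push(20) -> [30, 20, 30, 1, 20]
Final stack (bottom to top): [30, 20, 30, 1, 20]


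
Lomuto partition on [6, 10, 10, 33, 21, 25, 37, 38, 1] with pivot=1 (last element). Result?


Elements <= 1 go left of pivot.
Result: [1, 10, 10, 33, 21, 25, 37, 38, 6], pivot at index 0


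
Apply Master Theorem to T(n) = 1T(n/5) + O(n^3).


a=1, b=5, c=3. log_5(1)=0 < c=3. Case 3: O(n^c) = O(n^3)
Complexity: O(n^3)


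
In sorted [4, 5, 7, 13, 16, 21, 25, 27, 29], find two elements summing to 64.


Two pointers: lo=0, hi=8
No pair sums to 64


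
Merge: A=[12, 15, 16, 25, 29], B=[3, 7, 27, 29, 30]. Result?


Compare heads, take smaller each step.
Merged: [3, 7, 12, 15, 16, 25, 27, 29, 29, 30]


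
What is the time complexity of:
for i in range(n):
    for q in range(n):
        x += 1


Per nesting level: O(n) * O(n) = O(n^2)
Complexity: O(n^2)


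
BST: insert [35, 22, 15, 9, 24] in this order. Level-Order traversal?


Root = 35; build tree by BST insertion.
Level-Order traversal: [35, 22, 15, 24, 9]


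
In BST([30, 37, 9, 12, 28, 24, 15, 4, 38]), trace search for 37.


BST root = 30
Search for 37: compare at each node
Path: [30, 37]


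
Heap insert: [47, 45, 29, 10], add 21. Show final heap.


Append 21: [47, 45, 29, 10, 21]
Bubble up: no swaps needed
Result: [47, 45, 29, 10, 21]


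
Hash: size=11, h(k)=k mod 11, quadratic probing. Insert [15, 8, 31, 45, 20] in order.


Insertions: 15->slot 4; 8->slot 8; 31->slot 9; 45->slot 1; 20->slot 10
Table: [None, 45, None, None, 15, None, None, None, 8, 31, 20]


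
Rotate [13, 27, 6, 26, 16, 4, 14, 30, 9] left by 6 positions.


Left rotate by 6: [14, 30, 9, 13, 27, 6, 26, 16, 4]


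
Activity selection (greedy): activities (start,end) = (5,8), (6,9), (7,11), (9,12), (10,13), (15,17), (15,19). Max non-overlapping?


Greedy: pick earliest-ending, then skip overlaps.
Selected (3 activities): [(5, 8), (9, 12), (15, 17)]


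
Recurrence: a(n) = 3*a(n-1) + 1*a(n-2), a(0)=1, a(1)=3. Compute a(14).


Build bottom-up:
...a(12)=1543321, a(13)=5097243, a(14)=3*5097243+1*1543321=16835050


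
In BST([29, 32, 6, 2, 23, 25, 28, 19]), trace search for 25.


BST root = 29
Search for 25: compare at each node
Path: [29, 6, 23, 25]


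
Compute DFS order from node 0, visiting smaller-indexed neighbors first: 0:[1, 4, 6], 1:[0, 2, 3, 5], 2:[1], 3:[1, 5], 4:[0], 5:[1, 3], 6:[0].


DFS stack-based: start with [0]
Visit order: [0, 1, 2, 3, 5, 4, 6]


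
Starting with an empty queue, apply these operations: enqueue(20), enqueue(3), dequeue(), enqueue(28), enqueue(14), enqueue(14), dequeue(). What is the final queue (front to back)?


enqueue(20) -> [20]
enqueue(3) -> [20, 3]
dequeue() returns 20 -> [3]
enqueue(28) -> [3, 28]
enqueue(14) -> [3, 28, 14]
enqueue(14) -> [3, 28, 14, 14]
dequeue() returns 3 -> [28, 14, 14]
Final queue (front to back): [28, 14, 14]


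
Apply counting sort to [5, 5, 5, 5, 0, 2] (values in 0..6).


Count array: [1, 0, 1, 0, 0, 4, 0]
Reconstruct: [0, 2, 5, 5, 5, 5]


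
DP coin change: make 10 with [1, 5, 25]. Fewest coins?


dp[0]=0; dp[i]=1+min(dp[i-c] for c in coins)
...dp[5]=1, dp[6]=2, dp[7]=3, dp[8]=4, dp[9]=5, dp[10]=2
Minimum coins for 10 = 2


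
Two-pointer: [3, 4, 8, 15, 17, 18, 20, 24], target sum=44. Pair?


Two pointers: lo=0, hi=7
Found pair: (20, 24) summing to 44


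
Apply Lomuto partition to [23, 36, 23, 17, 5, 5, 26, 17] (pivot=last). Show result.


Elements <= 17 go left of pivot.
Result: [17, 5, 5, 17, 36, 23, 26, 23], pivot at index 3


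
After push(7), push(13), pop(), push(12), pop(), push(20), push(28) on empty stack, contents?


push(7) -> [7]
push(13) -> [7, 13]
pop() returns 13 -> [7]
push(12) -> [7, 12]
pop() returns 12 -> [7]
push(20) -> [7, 20]
push(28) -> [7, 20, 28]
Final stack (bottom to top): [7, 20, 28]


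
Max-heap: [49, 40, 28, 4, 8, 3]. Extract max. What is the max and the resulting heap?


Max = 49
Replace root with last, heapify down
Resulting heap: [40, 8, 28, 4, 3]


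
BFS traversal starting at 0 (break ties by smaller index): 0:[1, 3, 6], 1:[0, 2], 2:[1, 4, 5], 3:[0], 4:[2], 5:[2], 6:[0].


BFS queue: start with [0]
Visit order: [0, 1, 3, 6, 2, 4, 5]


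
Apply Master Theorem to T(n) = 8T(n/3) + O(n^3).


a=8, b=3, c=3. log_3(8)=1.893 < c=3. Case 3: O(n^c) = O(n^3)
Complexity: O(n^3)


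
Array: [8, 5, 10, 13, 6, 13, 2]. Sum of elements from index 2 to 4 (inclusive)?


Prefix sums: [0, 8, 13, 23, 36, 42, 55, 57]
Sum[2..4] = prefix[5] - prefix[2] = 42 - 13 = 29


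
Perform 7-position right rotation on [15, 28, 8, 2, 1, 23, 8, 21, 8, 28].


Right rotate by 7: [2, 1, 23, 8, 21, 8, 28, 15, 28, 8]


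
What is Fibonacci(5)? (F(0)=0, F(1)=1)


F(n)=F(n-1)+F(n-2)
...F(3)=2, F(4)=3, F(5)=5


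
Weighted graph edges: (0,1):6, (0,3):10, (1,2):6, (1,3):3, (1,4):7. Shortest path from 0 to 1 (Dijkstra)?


Dijkstra from 0:
Distances: {0: 0, 1: 6, 2: 12, 3: 9, 4: 13}
Shortest distance to 1 = 6, path = [0, 1]


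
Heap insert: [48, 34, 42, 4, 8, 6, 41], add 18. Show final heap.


Append 18: [48, 34, 42, 4, 8, 6, 41, 18]
Bubble up: swap idx 7(18) with idx 3(4)
Result: [48, 34, 42, 18, 8, 6, 41, 4]


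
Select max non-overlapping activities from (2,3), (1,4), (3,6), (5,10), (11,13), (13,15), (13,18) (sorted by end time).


Greedy: pick earliest-ending, then skip overlaps.
Selected (4 activities): [(2, 3), (3, 6), (11, 13), (13, 15)]


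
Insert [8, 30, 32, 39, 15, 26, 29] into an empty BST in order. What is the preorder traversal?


Root = 8; build tree by BST insertion.
Preorder traversal: [8, 30, 15, 26, 29, 32, 39]


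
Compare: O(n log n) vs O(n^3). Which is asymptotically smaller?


linearithmic grows slower than cubic
O(n log n) is asymptotically smaller; O(n^3) grows faster


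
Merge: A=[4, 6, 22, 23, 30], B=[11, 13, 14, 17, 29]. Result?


Compare heads, take smaller each step.
Merged: [4, 6, 11, 13, 14, 17, 22, 23, 29, 30]


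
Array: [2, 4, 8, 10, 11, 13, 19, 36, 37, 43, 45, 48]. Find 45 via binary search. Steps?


Search for 45:
[0,11] mid=5 arr[5]=13
[6,11] mid=8 arr[8]=37
[9,11] mid=10 arr[10]=45
Total: 3 comparisons


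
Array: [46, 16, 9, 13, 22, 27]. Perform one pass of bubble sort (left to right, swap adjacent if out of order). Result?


After one pass: [16, 9, 13, 22, 27, 46]


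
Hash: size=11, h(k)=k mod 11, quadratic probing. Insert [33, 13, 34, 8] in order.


Insertions: 33->slot 0; 13->slot 2; 34->slot 1; 8->slot 8
Table: [33, 34, 13, None, None, None, None, None, 8, None, None]


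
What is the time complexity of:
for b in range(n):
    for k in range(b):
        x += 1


Per nesting level: O(n) * O(n) [triangular over b] = O(n^2)
Complexity: O(n^2)


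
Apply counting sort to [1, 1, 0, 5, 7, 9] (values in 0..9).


Count array: [1, 2, 0, 0, 0, 1, 0, 1, 0, 1]
Reconstruct: [0, 1, 1, 5, 7, 9]


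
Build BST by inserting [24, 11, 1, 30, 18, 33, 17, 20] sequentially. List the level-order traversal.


Root = 24; build tree by BST insertion.
Level-Order traversal: [24, 11, 30, 1, 18, 33, 17, 20]


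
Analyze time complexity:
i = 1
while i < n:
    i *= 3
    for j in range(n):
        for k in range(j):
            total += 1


Per nesting level: O(log n) * O(n) * O(n) [triangular over j] = O(n^2 log n)
Complexity: O(n^2 log n)


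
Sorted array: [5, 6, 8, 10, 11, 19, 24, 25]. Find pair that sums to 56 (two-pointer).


Two pointers: lo=0, hi=7
No pair sums to 56


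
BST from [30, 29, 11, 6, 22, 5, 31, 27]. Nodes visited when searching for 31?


BST root = 30
Search for 31: compare at each node
Path: [30, 31]


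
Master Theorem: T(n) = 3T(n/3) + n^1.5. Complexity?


a=3, b=3, c=1.5. log_3(3)=1 < c=1.5. Case 3: O(n^c) = O(n^1.500)
Complexity: O(n^1.500)


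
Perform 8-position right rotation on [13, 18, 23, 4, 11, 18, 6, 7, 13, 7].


Right rotate by 8: [23, 4, 11, 18, 6, 7, 13, 7, 13, 18]


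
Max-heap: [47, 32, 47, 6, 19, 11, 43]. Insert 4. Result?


Append 4: [47, 32, 47, 6, 19, 11, 43, 4]
Bubble up: no swaps needed
Result: [47, 32, 47, 6, 19, 11, 43, 4]


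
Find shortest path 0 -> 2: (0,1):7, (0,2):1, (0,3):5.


Dijkstra from 0:
Distances: {0: 0, 1: 7, 2: 1, 3: 5}
Shortest distance to 2 = 1, path = [0, 2]


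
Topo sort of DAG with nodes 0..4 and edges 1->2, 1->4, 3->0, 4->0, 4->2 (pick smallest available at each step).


Kahn's algorithm, process smallest node first
Order: [1, 3, 4, 0, 2]


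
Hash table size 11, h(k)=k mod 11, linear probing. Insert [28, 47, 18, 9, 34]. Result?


Insertions: 28->slot 6; 47->slot 3; 18->slot 7; 9->slot 9; 34->slot 1
Table: [None, 34, None, 47, None, None, 28, 18, None, 9, None]


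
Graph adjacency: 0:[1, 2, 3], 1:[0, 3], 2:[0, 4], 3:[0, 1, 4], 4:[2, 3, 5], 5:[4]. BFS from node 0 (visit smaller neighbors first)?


BFS queue: start with [0]
Visit order: [0, 1, 2, 3, 4, 5]


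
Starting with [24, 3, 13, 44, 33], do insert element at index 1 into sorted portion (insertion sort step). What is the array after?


After one pass: [3, 24, 13, 44, 33]


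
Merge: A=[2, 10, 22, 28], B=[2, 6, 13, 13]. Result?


Compare heads, take smaller each step.
Merged: [2, 2, 6, 10, 13, 13, 22, 28]


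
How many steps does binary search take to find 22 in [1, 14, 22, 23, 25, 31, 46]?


Search for 22:
[0,6] mid=3 arr[3]=23
[0,2] mid=1 arr[1]=14
[2,2] mid=2 arr[2]=22
Total: 3 comparisons


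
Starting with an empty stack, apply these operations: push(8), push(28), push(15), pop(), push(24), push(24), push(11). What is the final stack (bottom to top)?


push(8) -> [8]
push(28) -> [8, 28]
push(15) -> [8, 28, 15]
pop() returns 15 -> [8, 28]
push(24) -> [8, 28, 24]
push(24) -> [8, 28, 24, 24]
push(11) -> [8, 28, 24, 24, 11]
Final stack (bottom to top): [8, 28, 24, 24, 11]


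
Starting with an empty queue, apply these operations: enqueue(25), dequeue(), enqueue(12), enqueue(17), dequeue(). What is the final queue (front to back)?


enqueue(25) -> [25]
dequeue() returns 25 -> []
enqueue(12) -> [12]
enqueue(17) -> [12, 17]
dequeue() returns 12 -> [17]
Final queue (front to back): [17]


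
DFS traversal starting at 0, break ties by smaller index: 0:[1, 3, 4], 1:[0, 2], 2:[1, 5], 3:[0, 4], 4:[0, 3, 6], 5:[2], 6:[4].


DFS stack-based: start with [0]
Visit order: [0, 1, 2, 5, 3, 4, 6]


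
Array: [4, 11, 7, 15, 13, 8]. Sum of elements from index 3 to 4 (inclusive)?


Prefix sums: [0, 4, 15, 22, 37, 50, 58]
Sum[3..4] = prefix[5] - prefix[3] = 50 - 22 = 28


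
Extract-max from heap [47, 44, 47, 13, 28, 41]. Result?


Max = 47
Replace root with last, heapify down
Resulting heap: [47, 44, 41, 13, 28]


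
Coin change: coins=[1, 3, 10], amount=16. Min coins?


dp[0]=0; dp[i]=1+min(dp[i-c] for c in coins)
...dp[11]=2, dp[12]=3, dp[13]=2, dp[14]=3, dp[15]=4, dp[16]=3
Minimum coins for 16 = 3


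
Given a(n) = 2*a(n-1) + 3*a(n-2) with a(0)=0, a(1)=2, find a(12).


Build bottom-up:
...a(10)=29524, a(11)=88574, a(12)=2*88574+3*29524=265720


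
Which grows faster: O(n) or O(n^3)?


linear grows slower than cubic
O(n) is asymptotically smaller; O(n^3) grows faster


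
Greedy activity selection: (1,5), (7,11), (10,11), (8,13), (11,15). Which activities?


Greedy: pick earliest-ending, then skip overlaps.
Selected (3 activities): [(1, 5), (7, 11), (11, 15)]


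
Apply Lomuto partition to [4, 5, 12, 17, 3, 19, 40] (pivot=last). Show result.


Elements <= 40 go left of pivot.
Result: [4, 5, 12, 17, 3, 19, 40], pivot at index 6


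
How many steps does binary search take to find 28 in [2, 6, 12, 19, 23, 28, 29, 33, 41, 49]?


Search for 28:
[0,9] mid=4 arr[4]=23
[5,9] mid=7 arr[7]=33
[5,6] mid=5 arr[5]=28
Total: 3 comparisons


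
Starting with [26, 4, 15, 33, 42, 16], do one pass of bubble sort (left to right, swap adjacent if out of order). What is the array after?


After one pass: [4, 15, 26, 33, 16, 42]


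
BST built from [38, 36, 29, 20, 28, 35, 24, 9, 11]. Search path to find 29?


BST root = 38
Search for 29: compare at each node
Path: [38, 36, 29]


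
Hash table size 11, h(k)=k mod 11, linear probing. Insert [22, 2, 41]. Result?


Insertions: 22->slot 0; 2->slot 2; 41->slot 8
Table: [22, None, 2, None, None, None, None, None, 41, None, None]


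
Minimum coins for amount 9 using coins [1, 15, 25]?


dp[0]=0; dp[i]=1+min(dp[i-c] for c in coins)
...dp[4]=4, dp[5]=5, dp[6]=6, dp[7]=7, dp[8]=8, dp[9]=9
Minimum coins for 9 = 9


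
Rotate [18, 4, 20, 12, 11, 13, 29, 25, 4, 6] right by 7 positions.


Right rotate by 7: [12, 11, 13, 29, 25, 4, 6, 18, 4, 20]


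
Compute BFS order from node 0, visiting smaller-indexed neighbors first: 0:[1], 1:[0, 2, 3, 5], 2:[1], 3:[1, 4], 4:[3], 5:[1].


BFS queue: start with [0]
Visit order: [0, 1, 2, 3, 5, 4]


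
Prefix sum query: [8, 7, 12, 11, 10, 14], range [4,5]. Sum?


Prefix sums: [0, 8, 15, 27, 38, 48, 62]
Sum[4..5] = prefix[6] - prefix[4] = 62 - 38 = 24


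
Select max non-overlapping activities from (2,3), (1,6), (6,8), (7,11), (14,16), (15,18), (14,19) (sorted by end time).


Greedy: pick earliest-ending, then skip overlaps.
Selected (3 activities): [(2, 3), (6, 8), (14, 16)]


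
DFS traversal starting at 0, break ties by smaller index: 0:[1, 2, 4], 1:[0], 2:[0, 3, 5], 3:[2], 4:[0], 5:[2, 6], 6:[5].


DFS stack-based: start with [0]
Visit order: [0, 1, 2, 3, 5, 6, 4]


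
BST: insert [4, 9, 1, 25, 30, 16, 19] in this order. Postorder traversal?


Root = 4; build tree by BST insertion.
Postorder traversal: [1, 19, 16, 30, 25, 9, 4]


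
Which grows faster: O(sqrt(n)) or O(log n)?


logarithmic grows slower than sublinear
O(log n) is asymptotically smaller; O(sqrt(n)) grows faster


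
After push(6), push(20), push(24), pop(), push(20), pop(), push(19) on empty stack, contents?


push(6) -> [6]
push(20) -> [6, 20]
push(24) -> [6, 20, 24]
pop() returns 24 -> [6, 20]
push(20) -> [6, 20, 20]
pop() returns 20 -> [6, 20]
push(19) -> [6, 20, 19]
Final stack (bottom to top): [6, 20, 19]


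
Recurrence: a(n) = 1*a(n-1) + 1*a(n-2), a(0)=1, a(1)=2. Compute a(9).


Build bottom-up:
...a(7)=34, a(8)=55, a(9)=1*55+1*34=89


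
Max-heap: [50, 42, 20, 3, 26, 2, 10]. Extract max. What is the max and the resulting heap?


Max = 50
Replace root with last, heapify down
Resulting heap: [42, 26, 20, 3, 10, 2]


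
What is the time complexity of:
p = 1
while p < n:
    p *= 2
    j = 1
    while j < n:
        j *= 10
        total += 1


Per nesting level: O(log n) * O(log n) = O((log n)^2)
Complexity: O((log n)^2)


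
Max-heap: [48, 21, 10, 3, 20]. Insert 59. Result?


Append 59: [48, 21, 10, 3, 20, 59]
Bubble up: swap idx 5(59) with idx 2(10); swap idx 2(59) with idx 0(48)
Result: [59, 21, 48, 3, 20, 10]


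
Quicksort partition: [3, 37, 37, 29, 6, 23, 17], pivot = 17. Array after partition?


Elements <= 17 go left of pivot.
Result: [3, 6, 17, 29, 37, 23, 37], pivot at index 2


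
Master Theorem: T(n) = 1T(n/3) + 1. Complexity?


a=1, b=3, c=0. log_3(1)=0 = c=0. Case 2: O(n^c log n) = O(log n)
Complexity: O(log n)


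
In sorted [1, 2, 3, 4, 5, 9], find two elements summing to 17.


Two pointers: lo=0, hi=5
No pair sums to 17


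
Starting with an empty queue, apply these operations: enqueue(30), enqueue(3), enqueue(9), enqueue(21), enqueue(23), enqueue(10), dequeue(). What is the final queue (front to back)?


enqueue(30) -> [30]
enqueue(3) -> [30, 3]
enqueue(9) -> [30, 3, 9]
enqueue(21) -> [30, 3, 9, 21]
enqueue(23) -> [30, 3, 9, 21, 23]
enqueue(10) -> [30, 3, 9, 21, 23, 10]
dequeue() returns 30 -> [3, 9, 21, 23, 10]
Final queue (front to back): [3, 9, 21, 23, 10]


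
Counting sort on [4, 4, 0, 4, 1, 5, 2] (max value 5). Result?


Count array: [1, 1, 1, 0, 3, 1]
Reconstruct: [0, 1, 2, 4, 4, 4, 5]


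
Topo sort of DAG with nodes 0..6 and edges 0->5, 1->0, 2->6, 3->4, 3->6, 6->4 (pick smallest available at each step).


Kahn's algorithm, process smallest node first
Order: [1, 0, 2, 3, 5, 6, 4]


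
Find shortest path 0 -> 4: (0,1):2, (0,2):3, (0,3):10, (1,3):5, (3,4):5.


Dijkstra from 0:
Distances: {0: 0, 1: 2, 2: 3, 3: 7, 4: 12}
Shortest distance to 4 = 12, path = [0, 1, 3, 4]


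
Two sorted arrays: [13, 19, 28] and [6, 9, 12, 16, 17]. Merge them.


Compare heads, take smaller each step.
Merged: [6, 9, 12, 13, 16, 17, 19, 28]


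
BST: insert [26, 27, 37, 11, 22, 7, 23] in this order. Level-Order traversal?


Root = 26; build tree by BST insertion.
Level-Order traversal: [26, 11, 27, 7, 22, 37, 23]


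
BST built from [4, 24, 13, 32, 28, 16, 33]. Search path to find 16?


BST root = 4
Search for 16: compare at each node
Path: [4, 24, 13, 16]


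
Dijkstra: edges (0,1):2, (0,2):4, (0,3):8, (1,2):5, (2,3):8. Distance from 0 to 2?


Dijkstra from 0:
Distances: {0: 0, 1: 2, 2: 4, 3: 8}
Shortest distance to 2 = 4, path = [0, 2]


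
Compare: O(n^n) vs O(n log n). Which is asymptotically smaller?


linearithmic grows slower than n^n
O(n log n) is asymptotically smaller; O(n^n) grows faster


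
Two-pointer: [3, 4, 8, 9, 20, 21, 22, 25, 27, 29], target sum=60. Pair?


Two pointers: lo=0, hi=9
No pair sums to 60


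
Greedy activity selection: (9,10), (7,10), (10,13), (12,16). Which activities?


Greedy: pick earliest-ending, then skip overlaps.
Selected (2 activities): [(9, 10), (10, 13)]


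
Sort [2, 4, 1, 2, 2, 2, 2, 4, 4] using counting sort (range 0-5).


Count array: [0, 1, 5, 0, 3, 0]
Reconstruct: [1, 2, 2, 2, 2, 2, 4, 4, 4]


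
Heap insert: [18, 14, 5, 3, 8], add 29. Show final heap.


Append 29: [18, 14, 5, 3, 8, 29]
Bubble up: swap idx 5(29) with idx 2(5); swap idx 2(29) with idx 0(18)
Result: [29, 14, 18, 3, 8, 5]


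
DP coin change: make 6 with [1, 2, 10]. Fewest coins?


dp[0]=0; dp[i]=1+min(dp[i-c] for c in coins)
...dp[1]=1, dp[2]=1, dp[3]=2, dp[4]=2, dp[5]=3, dp[6]=3
Minimum coins for 6 = 3


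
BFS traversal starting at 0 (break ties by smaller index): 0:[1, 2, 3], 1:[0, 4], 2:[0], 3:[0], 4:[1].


BFS queue: start with [0]
Visit order: [0, 1, 2, 3, 4]


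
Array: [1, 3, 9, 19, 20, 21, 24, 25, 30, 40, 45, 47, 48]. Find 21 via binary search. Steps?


Search for 21:
[0,12] mid=6 arr[6]=24
[0,5] mid=2 arr[2]=9
[3,5] mid=4 arr[4]=20
[5,5] mid=5 arr[5]=21
Total: 4 comparisons


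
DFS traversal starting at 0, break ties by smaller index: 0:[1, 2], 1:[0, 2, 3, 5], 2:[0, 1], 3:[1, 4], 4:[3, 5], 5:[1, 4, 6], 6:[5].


DFS stack-based: start with [0]
Visit order: [0, 1, 2, 3, 4, 5, 6]


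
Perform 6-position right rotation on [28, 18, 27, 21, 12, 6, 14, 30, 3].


Right rotate by 6: [21, 12, 6, 14, 30, 3, 28, 18, 27]


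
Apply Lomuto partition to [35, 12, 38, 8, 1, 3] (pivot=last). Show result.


Elements <= 3 go left of pivot.
Result: [1, 3, 38, 8, 35, 12], pivot at index 1


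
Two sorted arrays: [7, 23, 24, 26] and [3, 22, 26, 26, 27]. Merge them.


Compare heads, take smaller each step.
Merged: [3, 7, 22, 23, 24, 26, 26, 26, 27]


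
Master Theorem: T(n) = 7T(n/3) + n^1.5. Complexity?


a=7, b=3, c=1.5. log_3(7)=1.771 > c=1.5. Case 1: O(n^log_b(a)) = O(n^1.771)
Complexity: O(n^1.771)


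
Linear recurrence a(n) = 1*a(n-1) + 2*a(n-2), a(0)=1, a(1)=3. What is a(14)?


Build bottom-up:
...a(12)=5461, a(13)=10923, a(14)=1*10923+2*5461=21845


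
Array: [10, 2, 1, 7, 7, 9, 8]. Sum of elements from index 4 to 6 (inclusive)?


Prefix sums: [0, 10, 12, 13, 20, 27, 36, 44]
Sum[4..6] = prefix[7] - prefix[4] = 44 - 20 = 24


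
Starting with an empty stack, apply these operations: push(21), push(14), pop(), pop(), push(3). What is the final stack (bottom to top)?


push(21) -> [21]
push(14) -> [21, 14]
pop() returns 14 -> [21]
pop() returns 21 -> []
push(3) -> [3]
Final stack (bottom to top): [3]


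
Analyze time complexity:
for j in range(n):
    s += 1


Per nesting level: O(n) = O(n)
Complexity: O(n)


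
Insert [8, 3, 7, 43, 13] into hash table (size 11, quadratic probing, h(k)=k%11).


Insertions: 8->slot 8; 3->slot 3; 7->slot 7; 43->slot 10; 13->slot 2
Table: [None, None, 13, 3, None, None, None, 7, 8, None, 43]


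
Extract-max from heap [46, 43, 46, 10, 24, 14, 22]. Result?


Max = 46
Replace root with last, heapify down
Resulting heap: [46, 43, 22, 10, 24, 14]


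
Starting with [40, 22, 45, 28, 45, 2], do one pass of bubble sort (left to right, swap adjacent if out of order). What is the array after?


After one pass: [22, 40, 28, 45, 2, 45]


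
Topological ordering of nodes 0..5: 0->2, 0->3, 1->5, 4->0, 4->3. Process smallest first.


Kahn's algorithm, process smallest node first
Order: [1, 4, 0, 2, 3, 5]


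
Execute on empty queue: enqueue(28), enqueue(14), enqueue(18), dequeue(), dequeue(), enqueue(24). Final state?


enqueue(28) -> [28]
enqueue(14) -> [28, 14]
enqueue(18) -> [28, 14, 18]
dequeue() returns 28 -> [14, 18]
dequeue() returns 14 -> [18]
enqueue(24) -> [18, 24]
Final queue (front to back): [18, 24]


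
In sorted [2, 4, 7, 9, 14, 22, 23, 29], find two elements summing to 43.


Two pointers: lo=0, hi=7
Found pair: (14, 29) summing to 43


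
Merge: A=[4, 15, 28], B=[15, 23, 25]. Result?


Compare heads, take smaller each step.
Merged: [4, 15, 15, 23, 25, 28]


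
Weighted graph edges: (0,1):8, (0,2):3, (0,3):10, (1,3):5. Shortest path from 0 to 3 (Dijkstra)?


Dijkstra from 0:
Distances: {0: 0, 1: 8, 2: 3, 3: 10}
Shortest distance to 3 = 10, path = [0, 3]


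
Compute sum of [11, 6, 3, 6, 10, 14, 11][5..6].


Prefix sums: [0, 11, 17, 20, 26, 36, 50, 61]
Sum[5..6] = prefix[7] - prefix[5] = 61 - 36 = 25


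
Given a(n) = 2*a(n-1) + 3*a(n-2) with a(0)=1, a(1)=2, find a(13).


Build bottom-up:
...a(11)=132860, a(12)=398581, a(13)=2*398581+3*132860=1195742


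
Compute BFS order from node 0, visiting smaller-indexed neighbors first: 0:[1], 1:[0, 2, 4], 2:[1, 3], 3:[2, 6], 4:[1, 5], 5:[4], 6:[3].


BFS queue: start with [0]
Visit order: [0, 1, 2, 4, 3, 5, 6]


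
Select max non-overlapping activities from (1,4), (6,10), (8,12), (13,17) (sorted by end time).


Greedy: pick earliest-ending, then skip overlaps.
Selected (3 activities): [(1, 4), (6, 10), (13, 17)]


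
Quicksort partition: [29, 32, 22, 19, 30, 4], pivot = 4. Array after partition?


Elements <= 4 go left of pivot.
Result: [4, 32, 22, 19, 30, 29], pivot at index 0


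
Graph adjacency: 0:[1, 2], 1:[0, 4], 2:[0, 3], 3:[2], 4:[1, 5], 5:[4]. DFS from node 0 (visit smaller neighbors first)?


DFS stack-based: start with [0]
Visit order: [0, 1, 4, 5, 2, 3]


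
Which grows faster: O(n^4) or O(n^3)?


cubic grows slower than quartic
O(n^3) is asymptotically smaller; O(n^4) grows faster


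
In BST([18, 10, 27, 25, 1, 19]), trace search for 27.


BST root = 18
Search for 27: compare at each node
Path: [18, 27]


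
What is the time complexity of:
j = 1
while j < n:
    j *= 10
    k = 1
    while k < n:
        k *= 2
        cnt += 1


Per nesting level: O(log n) * O(log n) = O((log n)^2)
Complexity: O((log n)^2)


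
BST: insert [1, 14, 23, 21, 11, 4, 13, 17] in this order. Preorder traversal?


Root = 1; build tree by BST insertion.
Preorder traversal: [1, 14, 11, 4, 13, 23, 21, 17]


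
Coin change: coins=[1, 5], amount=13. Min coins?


dp[0]=0; dp[i]=1+min(dp[i-c] for c in coins)
...dp[8]=4, dp[9]=5, dp[10]=2, dp[11]=3, dp[12]=4, dp[13]=5
Minimum coins for 13 = 5


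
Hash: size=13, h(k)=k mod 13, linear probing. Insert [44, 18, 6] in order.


Insertions: 44->slot 5; 18->slot 6; 6->slot 7
Table: [None, None, None, None, None, 44, 18, 6, None, None, None, None, None]


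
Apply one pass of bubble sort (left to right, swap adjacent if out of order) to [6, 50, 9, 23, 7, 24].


After one pass: [6, 9, 23, 7, 24, 50]


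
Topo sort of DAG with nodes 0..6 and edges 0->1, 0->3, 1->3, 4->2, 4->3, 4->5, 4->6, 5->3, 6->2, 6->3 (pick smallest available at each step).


Kahn's algorithm, process smallest node first
Order: [0, 1, 4, 5, 6, 2, 3]


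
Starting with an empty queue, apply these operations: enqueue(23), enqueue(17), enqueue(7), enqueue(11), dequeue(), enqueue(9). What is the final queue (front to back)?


enqueue(23) -> [23]
enqueue(17) -> [23, 17]
enqueue(7) -> [23, 17, 7]
enqueue(11) -> [23, 17, 7, 11]
dequeue() returns 23 -> [17, 7, 11]
enqueue(9) -> [17, 7, 11, 9]
Final queue (front to back): [17, 7, 11, 9]


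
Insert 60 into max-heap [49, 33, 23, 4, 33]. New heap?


Append 60: [49, 33, 23, 4, 33, 60]
Bubble up: swap idx 5(60) with idx 2(23); swap idx 2(60) with idx 0(49)
Result: [60, 33, 49, 4, 33, 23]


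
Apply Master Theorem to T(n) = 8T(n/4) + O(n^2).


a=8, b=4, c=2. log_4(8)=1.5 < c=2. Case 3: O(n^c) = O(n^2)
Complexity: O(n^2)


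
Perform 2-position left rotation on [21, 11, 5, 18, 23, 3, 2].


Left rotate by 2: [5, 18, 23, 3, 2, 21, 11]


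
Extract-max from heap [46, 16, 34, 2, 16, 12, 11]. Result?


Max = 46
Replace root with last, heapify down
Resulting heap: [34, 16, 12, 2, 16, 11]


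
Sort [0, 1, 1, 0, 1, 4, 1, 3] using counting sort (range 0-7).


Count array: [2, 4, 0, 1, 1, 0, 0, 0]
Reconstruct: [0, 0, 1, 1, 1, 1, 3, 4]


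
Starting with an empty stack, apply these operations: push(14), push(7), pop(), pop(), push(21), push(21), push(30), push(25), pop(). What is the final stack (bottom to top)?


push(14) -> [14]
push(7) -> [14, 7]
pop() returns 7 -> [14]
pop() returns 14 -> []
push(21) -> [21]
push(21) -> [21, 21]
push(30) -> [21, 21, 30]
push(25) -> [21, 21, 30, 25]
pop() returns 25 -> [21, 21, 30]
Final stack (bottom to top): [21, 21, 30]


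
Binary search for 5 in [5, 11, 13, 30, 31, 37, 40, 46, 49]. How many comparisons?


Search for 5:
[0,8] mid=4 arr[4]=31
[0,3] mid=1 arr[1]=11
[0,0] mid=0 arr[0]=5
Total: 3 comparisons


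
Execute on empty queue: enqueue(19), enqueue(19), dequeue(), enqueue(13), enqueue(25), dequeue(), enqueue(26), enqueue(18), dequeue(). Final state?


enqueue(19) -> [19]
enqueue(19) -> [19, 19]
dequeue() returns 19 -> [19]
enqueue(13) -> [19, 13]
enqueue(25) -> [19, 13, 25]
dequeue() returns 19 -> [13, 25]
enqueue(26) -> [13, 25, 26]
enqueue(18) -> [13, 25, 26, 18]
dequeue() returns 13 -> [25, 26, 18]
Final queue (front to back): [25, 26, 18]


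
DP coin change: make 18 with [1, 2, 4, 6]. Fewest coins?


dp[0]=0; dp[i]=1+min(dp[i-c] for c in coins)
...dp[13]=3, dp[14]=3, dp[15]=4, dp[16]=3, dp[17]=4, dp[18]=3
Minimum coins for 18 = 3


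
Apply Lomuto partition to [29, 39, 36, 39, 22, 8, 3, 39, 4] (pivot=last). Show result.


Elements <= 4 go left of pivot.
Result: [3, 4, 36, 39, 22, 8, 29, 39, 39], pivot at index 1


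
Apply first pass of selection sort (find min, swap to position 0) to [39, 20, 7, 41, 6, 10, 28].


After one pass: [6, 20, 7, 41, 39, 10, 28]


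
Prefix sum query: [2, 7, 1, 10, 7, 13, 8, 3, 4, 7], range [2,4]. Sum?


Prefix sums: [0, 2, 9, 10, 20, 27, 40, 48, 51, 55, 62]
Sum[2..4] = prefix[5] - prefix[2] = 27 - 9 = 18


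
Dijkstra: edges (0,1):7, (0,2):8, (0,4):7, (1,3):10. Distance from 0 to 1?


Dijkstra from 0:
Distances: {0: 0, 1: 7, 2: 8, 3: 17, 4: 7}
Shortest distance to 1 = 7, path = [0, 1]


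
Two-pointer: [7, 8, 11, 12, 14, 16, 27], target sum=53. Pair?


Two pointers: lo=0, hi=6
No pair sums to 53


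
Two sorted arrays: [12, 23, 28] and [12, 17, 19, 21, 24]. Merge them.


Compare heads, take smaller each step.
Merged: [12, 12, 17, 19, 21, 23, 24, 28]


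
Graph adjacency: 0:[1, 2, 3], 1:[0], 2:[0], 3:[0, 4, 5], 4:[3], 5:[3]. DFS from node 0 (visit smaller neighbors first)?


DFS stack-based: start with [0]
Visit order: [0, 1, 2, 3, 4, 5]


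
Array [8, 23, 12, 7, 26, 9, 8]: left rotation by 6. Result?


Left rotate by 6: [8, 8, 23, 12, 7, 26, 9]


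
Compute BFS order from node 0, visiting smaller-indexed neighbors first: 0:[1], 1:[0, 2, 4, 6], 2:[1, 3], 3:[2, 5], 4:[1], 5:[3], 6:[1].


BFS queue: start with [0]
Visit order: [0, 1, 2, 4, 6, 3, 5]


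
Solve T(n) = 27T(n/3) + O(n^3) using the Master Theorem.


a=27, b=3, c=3. log_3(27)=3 = c=3. Case 2: O(n^c log n) = O(n^3 log n)
Complexity: O(n^3 log n)


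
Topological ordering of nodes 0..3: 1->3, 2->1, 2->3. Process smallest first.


Kahn's algorithm, process smallest node first
Order: [0, 2, 1, 3]


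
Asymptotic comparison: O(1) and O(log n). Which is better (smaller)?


constant grows slower than logarithmic
O(1) is asymptotically smaller; O(log n) grows faster


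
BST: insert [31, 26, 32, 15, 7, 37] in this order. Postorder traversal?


Root = 31; build tree by BST insertion.
Postorder traversal: [7, 15, 26, 37, 32, 31]


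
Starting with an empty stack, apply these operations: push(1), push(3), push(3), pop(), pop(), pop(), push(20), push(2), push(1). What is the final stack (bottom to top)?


push(1) -> [1]
push(3) -> [1, 3]
push(3) -> [1, 3, 3]
pop() returns 3 -> [1, 3]
pop() returns 3 -> [1]
pop() returns 1 -> []
push(20) -> [20]
push(2) -> [20, 2]
push(1) -> [20, 2, 1]
Final stack (bottom to top): [20, 2, 1]


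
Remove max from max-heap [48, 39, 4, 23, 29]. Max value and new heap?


Max = 48
Replace root with last, heapify down
Resulting heap: [39, 29, 4, 23]


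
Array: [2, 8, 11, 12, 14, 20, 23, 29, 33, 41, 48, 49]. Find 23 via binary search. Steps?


Search for 23:
[0,11] mid=5 arr[5]=20
[6,11] mid=8 arr[8]=33
[6,7] mid=6 arr[6]=23
Total: 3 comparisons


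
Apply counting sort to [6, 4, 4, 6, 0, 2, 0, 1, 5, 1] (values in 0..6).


Count array: [2, 2, 1, 0, 2, 1, 2]
Reconstruct: [0, 0, 1, 1, 2, 4, 4, 5, 6, 6]


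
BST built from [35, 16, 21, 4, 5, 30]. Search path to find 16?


BST root = 35
Search for 16: compare at each node
Path: [35, 16]


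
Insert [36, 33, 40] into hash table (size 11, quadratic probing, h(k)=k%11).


Insertions: 36->slot 3; 33->slot 0; 40->slot 7
Table: [33, None, None, 36, None, None, None, 40, None, None, None]


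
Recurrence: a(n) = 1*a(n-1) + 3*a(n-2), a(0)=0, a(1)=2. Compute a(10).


Build bottom-up:
...a(8)=434, a(9)=1016, a(10)=1*1016+3*434=2318


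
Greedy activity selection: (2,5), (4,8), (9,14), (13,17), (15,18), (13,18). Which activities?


Greedy: pick earliest-ending, then skip overlaps.
Selected (3 activities): [(2, 5), (9, 14), (15, 18)]


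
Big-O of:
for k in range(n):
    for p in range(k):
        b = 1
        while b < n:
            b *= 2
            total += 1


Per nesting level: O(n) * O(n) [triangular over k] * O(log n) = O(n^2 log n)
Complexity: O(n^2 log n)


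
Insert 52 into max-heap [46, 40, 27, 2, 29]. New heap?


Append 52: [46, 40, 27, 2, 29, 52]
Bubble up: swap idx 5(52) with idx 2(27); swap idx 2(52) with idx 0(46)
Result: [52, 40, 46, 2, 29, 27]


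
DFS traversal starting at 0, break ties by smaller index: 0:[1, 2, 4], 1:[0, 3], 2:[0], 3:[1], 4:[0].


DFS stack-based: start with [0]
Visit order: [0, 1, 3, 2, 4]


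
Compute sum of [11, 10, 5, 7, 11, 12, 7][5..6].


Prefix sums: [0, 11, 21, 26, 33, 44, 56, 63]
Sum[5..6] = prefix[7] - prefix[5] = 63 - 44 = 19


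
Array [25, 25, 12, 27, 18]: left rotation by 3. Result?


Left rotate by 3: [27, 18, 25, 25, 12]


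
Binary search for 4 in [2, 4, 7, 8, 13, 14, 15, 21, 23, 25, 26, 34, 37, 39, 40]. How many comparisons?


Search for 4:
[0,14] mid=7 arr[7]=21
[0,6] mid=3 arr[3]=8
[0,2] mid=1 arr[1]=4
Total: 3 comparisons


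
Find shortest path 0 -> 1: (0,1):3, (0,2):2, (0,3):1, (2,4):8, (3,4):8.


Dijkstra from 0:
Distances: {0: 0, 1: 3, 2: 2, 3: 1, 4: 9}
Shortest distance to 1 = 3, path = [0, 1]


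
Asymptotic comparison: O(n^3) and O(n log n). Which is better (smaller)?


linearithmic grows slower than cubic
O(n log n) is asymptotically smaller; O(n^3) grows faster


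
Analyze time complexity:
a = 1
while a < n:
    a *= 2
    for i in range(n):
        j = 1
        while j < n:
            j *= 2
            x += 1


Per nesting level: O(log n) * O(n) * O(log n) = O(n (log n)^2)
Complexity: O(n (log n)^2)


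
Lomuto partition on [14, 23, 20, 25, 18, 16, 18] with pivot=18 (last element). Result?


Elements <= 18 go left of pivot.
Result: [14, 18, 16, 18, 23, 20, 25], pivot at index 3


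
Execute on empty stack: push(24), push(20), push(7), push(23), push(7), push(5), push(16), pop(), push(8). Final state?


push(24) -> [24]
push(20) -> [24, 20]
push(7) -> [24, 20, 7]
push(23) -> [24, 20, 7, 23]
push(7) -> [24, 20, 7, 23, 7]
push(5) -> [24, 20, 7, 23, 7, 5]
push(16) -> [24, 20, 7, 23, 7, 5, 16]
pop() returns 16 -> [24, 20, 7, 23, 7, 5]
push(8) -> [24, 20, 7, 23, 7, 5, 8]
Final stack (bottom to top): [24, 20, 7, 23, 7, 5, 8]


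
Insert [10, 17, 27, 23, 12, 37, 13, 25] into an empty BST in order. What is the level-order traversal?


Root = 10; build tree by BST insertion.
Level-Order traversal: [10, 17, 12, 27, 13, 23, 37, 25]


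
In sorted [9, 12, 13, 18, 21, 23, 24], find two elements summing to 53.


Two pointers: lo=0, hi=6
No pair sums to 53


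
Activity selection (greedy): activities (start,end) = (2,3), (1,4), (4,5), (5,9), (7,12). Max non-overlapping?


Greedy: pick earliest-ending, then skip overlaps.
Selected (3 activities): [(2, 3), (4, 5), (5, 9)]


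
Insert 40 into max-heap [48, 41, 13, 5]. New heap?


Append 40: [48, 41, 13, 5, 40]
Bubble up: no swaps needed
Result: [48, 41, 13, 5, 40]


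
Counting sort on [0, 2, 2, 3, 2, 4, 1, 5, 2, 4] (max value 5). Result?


Count array: [1, 1, 4, 1, 2, 1]
Reconstruct: [0, 1, 2, 2, 2, 2, 3, 4, 4, 5]


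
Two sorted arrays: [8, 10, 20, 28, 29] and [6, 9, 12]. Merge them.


Compare heads, take smaller each step.
Merged: [6, 8, 9, 10, 12, 20, 28, 29]


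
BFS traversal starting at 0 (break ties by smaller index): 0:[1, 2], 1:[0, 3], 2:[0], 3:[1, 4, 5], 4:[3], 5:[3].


BFS queue: start with [0]
Visit order: [0, 1, 2, 3, 4, 5]


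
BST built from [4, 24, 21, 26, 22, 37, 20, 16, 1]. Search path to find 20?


BST root = 4
Search for 20: compare at each node
Path: [4, 24, 21, 20]


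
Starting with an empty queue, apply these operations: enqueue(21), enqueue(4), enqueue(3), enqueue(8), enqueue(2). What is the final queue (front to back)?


enqueue(21) -> [21]
enqueue(4) -> [21, 4]
enqueue(3) -> [21, 4, 3]
enqueue(8) -> [21, 4, 3, 8]
enqueue(2) -> [21, 4, 3, 8, 2]
Final queue (front to back): [21, 4, 3, 8, 2]


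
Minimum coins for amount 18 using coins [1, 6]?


dp[0]=0; dp[i]=1+min(dp[i-c] for c in coins)
...dp[13]=3, dp[14]=4, dp[15]=5, dp[16]=6, dp[17]=7, dp[18]=3
Minimum coins for 18 = 3


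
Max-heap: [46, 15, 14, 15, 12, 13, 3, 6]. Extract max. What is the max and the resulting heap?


Max = 46
Replace root with last, heapify down
Resulting heap: [15, 15, 14, 6, 12, 13, 3]


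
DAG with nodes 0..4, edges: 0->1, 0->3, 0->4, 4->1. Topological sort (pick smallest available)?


Kahn's algorithm, process smallest node first
Order: [0, 2, 3, 4, 1]


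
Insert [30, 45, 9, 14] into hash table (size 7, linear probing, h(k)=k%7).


Insertions: 30->slot 2; 45->slot 3; 9->slot 4; 14->slot 0
Table: [14, None, 30, 45, 9, None, None]


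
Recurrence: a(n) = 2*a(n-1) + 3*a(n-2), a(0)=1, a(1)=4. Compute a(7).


Build bottom-up:
...a(5)=304, a(6)=911, a(7)=2*911+3*304=2734


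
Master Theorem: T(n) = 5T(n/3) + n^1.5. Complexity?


a=5, b=3, c=1.5. log_3(5)=1.465 < c=1.5. Case 3: O(n^c) = O(n^1.500)
Complexity: O(n^1.500)


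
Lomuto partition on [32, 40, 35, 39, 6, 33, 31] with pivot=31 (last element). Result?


Elements <= 31 go left of pivot.
Result: [6, 31, 35, 39, 32, 33, 40], pivot at index 1


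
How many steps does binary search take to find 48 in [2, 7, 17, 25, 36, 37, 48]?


Search for 48:
[0,6] mid=3 arr[3]=25
[4,6] mid=5 arr[5]=37
[6,6] mid=6 arr[6]=48
Total: 3 comparisons


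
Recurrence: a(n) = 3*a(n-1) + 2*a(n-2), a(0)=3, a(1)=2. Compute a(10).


Build bottom-up:
...a(8)=23136, a(9)=82400, a(10)=3*82400+2*23136=293472


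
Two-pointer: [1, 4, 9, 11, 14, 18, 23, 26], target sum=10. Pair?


Two pointers: lo=0, hi=7
Found pair: (1, 9) summing to 10


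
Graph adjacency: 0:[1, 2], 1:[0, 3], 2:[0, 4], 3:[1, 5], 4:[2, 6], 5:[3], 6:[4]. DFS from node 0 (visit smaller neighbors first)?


DFS stack-based: start with [0]
Visit order: [0, 1, 3, 5, 2, 4, 6]


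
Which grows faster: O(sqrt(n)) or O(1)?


constant grows slower than sublinear
O(1) is asymptotically smaller; O(sqrt(n)) grows faster


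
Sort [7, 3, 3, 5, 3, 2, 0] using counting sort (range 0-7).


Count array: [1, 0, 1, 3, 0, 1, 0, 1]
Reconstruct: [0, 2, 3, 3, 3, 5, 7]


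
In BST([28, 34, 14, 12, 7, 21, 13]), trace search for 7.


BST root = 28
Search for 7: compare at each node
Path: [28, 14, 12, 7]


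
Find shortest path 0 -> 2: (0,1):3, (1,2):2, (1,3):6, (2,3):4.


Dijkstra from 0:
Distances: {0: 0, 1: 3, 2: 5, 3: 9}
Shortest distance to 2 = 5, path = [0, 1, 2]


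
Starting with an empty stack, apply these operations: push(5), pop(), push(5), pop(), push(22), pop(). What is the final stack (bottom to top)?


push(5) -> [5]
pop() returns 5 -> []
push(5) -> [5]
pop() returns 5 -> []
push(22) -> [22]
pop() returns 22 -> []
Final stack (bottom to top): []


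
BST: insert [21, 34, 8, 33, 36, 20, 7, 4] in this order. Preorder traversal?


Root = 21; build tree by BST insertion.
Preorder traversal: [21, 8, 7, 4, 20, 34, 33, 36]


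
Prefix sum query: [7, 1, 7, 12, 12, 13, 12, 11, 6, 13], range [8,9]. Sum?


Prefix sums: [0, 7, 8, 15, 27, 39, 52, 64, 75, 81, 94]
Sum[8..9] = prefix[10] - prefix[8] = 94 - 75 = 19


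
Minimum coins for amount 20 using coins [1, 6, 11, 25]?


dp[0]=0; dp[i]=1+min(dp[i-c] for c in coins)
...dp[15]=5, dp[16]=6, dp[17]=2, dp[18]=3, dp[19]=4, dp[20]=5
Minimum coins for 20 = 5
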